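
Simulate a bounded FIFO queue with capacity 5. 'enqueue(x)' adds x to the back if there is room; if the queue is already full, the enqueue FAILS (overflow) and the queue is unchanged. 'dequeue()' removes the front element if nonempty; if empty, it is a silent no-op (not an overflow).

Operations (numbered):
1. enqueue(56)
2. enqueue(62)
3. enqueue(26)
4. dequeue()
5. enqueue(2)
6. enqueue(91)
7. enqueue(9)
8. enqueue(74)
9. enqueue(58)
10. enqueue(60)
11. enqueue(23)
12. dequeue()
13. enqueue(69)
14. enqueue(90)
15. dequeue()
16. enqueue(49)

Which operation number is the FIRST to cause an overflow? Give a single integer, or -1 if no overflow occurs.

Answer: 8

Derivation:
1. enqueue(56): size=1
2. enqueue(62): size=2
3. enqueue(26): size=3
4. dequeue(): size=2
5. enqueue(2): size=3
6. enqueue(91): size=4
7. enqueue(9): size=5
8. enqueue(74): size=5=cap → OVERFLOW (fail)
9. enqueue(58): size=5=cap → OVERFLOW (fail)
10. enqueue(60): size=5=cap → OVERFLOW (fail)
11. enqueue(23): size=5=cap → OVERFLOW (fail)
12. dequeue(): size=4
13. enqueue(69): size=5
14. enqueue(90): size=5=cap → OVERFLOW (fail)
15. dequeue(): size=4
16. enqueue(49): size=5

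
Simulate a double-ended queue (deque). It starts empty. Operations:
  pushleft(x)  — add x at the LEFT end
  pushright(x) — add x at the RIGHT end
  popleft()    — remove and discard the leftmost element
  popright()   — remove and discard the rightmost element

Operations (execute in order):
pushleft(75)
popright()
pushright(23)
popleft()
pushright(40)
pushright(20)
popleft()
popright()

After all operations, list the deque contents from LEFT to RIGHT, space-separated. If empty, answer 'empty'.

Answer: empty

Derivation:
pushleft(75): [75]
popright(): []
pushright(23): [23]
popleft(): []
pushright(40): [40]
pushright(20): [40, 20]
popleft(): [20]
popright(): []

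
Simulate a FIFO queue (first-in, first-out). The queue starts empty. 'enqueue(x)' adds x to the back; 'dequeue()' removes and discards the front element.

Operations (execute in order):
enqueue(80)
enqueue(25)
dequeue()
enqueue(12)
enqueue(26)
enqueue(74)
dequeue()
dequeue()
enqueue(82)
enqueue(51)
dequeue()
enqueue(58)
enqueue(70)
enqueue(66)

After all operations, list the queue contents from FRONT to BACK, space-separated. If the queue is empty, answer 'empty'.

enqueue(80): [80]
enqueue(25): [80, 25]
dequeue(): [25]
enqueue(12): [25, 12]
enqueue(26): [25, 12, 26]
enqueue(74): [25, 12, 26, 74]
dequeue(): [12, 26, 74]
dequeue(): [26, 74]
enqueue(82): [26, 74, 82]
enqueue(51): [26, 74, 82, 51]
dequeue(): [74, 82, 51]
enqueue(58): [74, 82, 51, 58]
enqueue(70): [74, 82, 51, 58, 70]
enqueue(66): [74, 82, 51, 58, 70, 66]

Answer: 74 82 51 58 70 66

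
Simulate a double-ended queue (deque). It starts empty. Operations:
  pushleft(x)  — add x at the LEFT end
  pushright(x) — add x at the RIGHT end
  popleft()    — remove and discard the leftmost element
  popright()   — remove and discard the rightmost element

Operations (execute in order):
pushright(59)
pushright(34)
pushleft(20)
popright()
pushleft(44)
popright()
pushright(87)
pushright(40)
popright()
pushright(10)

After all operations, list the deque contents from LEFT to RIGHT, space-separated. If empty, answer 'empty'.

pushright(59): [59]
pushright(34): [59, 34]
pushleft(20): [20, 59, 34]
popright(): [20, 59]
pushleft(44): [44, 20, 59]
popright(): [44, 20]
pushright(87): [44, 20, 87]
pushright(40): [44, 20, 87, 40]
popright(): [44, 20, 87]
pushright(10): [44, 20, 87, 10]

Answer: 44 20 87 10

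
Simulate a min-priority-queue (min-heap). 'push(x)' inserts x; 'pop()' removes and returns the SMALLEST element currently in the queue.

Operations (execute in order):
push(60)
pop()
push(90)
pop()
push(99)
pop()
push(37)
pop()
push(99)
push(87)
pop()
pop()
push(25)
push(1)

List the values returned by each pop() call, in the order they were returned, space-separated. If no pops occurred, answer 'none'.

push(60): heap contents = [60]
pop() → 60: heap contents = []
push(90): heap contents = [90]
pop() → 90: heap contents = []
push(99): heap contents = [99]
pop() → 99: heap contents = []
push(37): heap contents = [37]
pop() → 37: heap contents = []
push(99): heap contents = [99]
push(87): heap contents = [87, 99]
pop() → 87: heap contents = [99]
pop() → 99: heap contents = []
push(25): heap contents = [25]
push(1): heap contents = [1, 25]

Answer: 60 90 99 37 87 99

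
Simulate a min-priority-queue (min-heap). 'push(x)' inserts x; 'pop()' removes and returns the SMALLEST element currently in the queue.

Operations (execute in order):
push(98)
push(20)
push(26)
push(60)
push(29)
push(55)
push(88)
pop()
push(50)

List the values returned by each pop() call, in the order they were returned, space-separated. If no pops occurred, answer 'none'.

push(98): heap contents = [98]
push(20): heap contents = [20, 98]
push(26): heap contents = [20, 26, 98]
push(60): heap contents = [20, 26, 60, 98]
push(29): heap contents = [20, 26, 29, 60, 98]
push(55): heap contents = [20, 26, 29, 55, 60, 98]
push(88): heap contents = [20, 26, 29, 55, 60, 88, 98]
pop() → 20: heap contents = [26, 29, 55, 60, 88, 98]
push(50): heap contents = [26, 29, 50, 55, 60, 88, 98]

Answer: 20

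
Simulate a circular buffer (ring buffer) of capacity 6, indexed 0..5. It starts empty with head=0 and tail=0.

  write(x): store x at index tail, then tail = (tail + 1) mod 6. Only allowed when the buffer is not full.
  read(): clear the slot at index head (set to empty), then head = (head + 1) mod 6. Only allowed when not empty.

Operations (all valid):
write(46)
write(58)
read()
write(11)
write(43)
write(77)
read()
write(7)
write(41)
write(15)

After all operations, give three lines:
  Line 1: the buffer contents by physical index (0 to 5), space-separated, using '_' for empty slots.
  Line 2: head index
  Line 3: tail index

write(46): buf=[46 _ _ _ _ _], head=0, tail=1, size=1
write(58): buf=[46 58 _ _ _ _], head=0, tail=2, size=2
read(): buf=[_ 58 _ _ _ _], head=1, tail=2, size=1
write(11): buf=[_ 58 11 _ _ _], head=1, tail=3, size=2
write(43): buf=[_ 58 11 43 _ _], head=1, tail=4, size=3
write(77): buf=[_ 58 11 43 77 _], head=1, tail=5, size=4
read(): buf=[_ _ 11 43 77 _], head=2, tail=5, size=3
write(7): buf=[_ _ 11 43 77 7], head=2, tail=0, size=4
write(41): buf=[41 _ 11 43 77 7], head=2, tail=1, size=5
write(15): buf=[41 15 11 43 77 7], head=2, tail=2, size=6

Answer: 41 15 11 43 77 7
2
2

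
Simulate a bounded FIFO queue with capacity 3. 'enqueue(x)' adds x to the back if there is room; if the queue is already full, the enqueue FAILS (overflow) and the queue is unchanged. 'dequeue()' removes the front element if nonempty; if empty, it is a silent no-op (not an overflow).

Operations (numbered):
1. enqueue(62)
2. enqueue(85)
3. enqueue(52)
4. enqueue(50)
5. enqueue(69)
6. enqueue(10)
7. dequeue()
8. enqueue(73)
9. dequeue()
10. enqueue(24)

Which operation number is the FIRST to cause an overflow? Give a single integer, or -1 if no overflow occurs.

Answer: 4

Derivation:
1. enqueue(62): size=1
2. enqueue(85): size=2
3. enqueue(52): size=3
4. enqueue(50): size=3=cap → OVERFLOW (fail)
5. enqueue(69): size=3=cap → OVERFLOW (fail)
6. enqueue(10): size=3=cap → OVERFLOW (fail)
7. dequeue(): size=2
8. enqueue(73): size=3
9. dequeue(): size=2
10. enqueue(24): size=3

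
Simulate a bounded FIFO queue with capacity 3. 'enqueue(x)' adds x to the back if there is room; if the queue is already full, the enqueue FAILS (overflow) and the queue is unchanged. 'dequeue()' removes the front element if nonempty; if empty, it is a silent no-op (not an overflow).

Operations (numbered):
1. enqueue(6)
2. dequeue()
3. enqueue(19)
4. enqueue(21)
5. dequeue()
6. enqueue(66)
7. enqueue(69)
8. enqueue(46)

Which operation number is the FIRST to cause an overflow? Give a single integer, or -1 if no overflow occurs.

Answer: 8

Derivation:
1. enqueue(6): size=1
2. dequeue(): size=0
3. enqueue(19): size=1
4. enqueue(21): size=2
5. dequeue(): size=1
6. enqueue(66): size=2
7. enqueue(69): size=3
8. enqueue(46): size=3=cap → OVERFLOW (fail)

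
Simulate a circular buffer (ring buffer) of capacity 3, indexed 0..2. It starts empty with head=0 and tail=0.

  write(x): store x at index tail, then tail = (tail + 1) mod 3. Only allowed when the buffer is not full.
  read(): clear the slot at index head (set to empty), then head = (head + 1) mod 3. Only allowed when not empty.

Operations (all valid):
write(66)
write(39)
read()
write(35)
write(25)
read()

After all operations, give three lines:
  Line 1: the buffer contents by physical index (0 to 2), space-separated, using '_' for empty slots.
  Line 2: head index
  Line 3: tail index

Answer: 25 _ 35
2
1

Derivation:
write(66): buf=[66 _ _], head=0, tail=1, size=1
write(39): buf=[66 39 _], head=0, tail=2, size=2
read(): buf=[_ 39 _], head=1, tail=2, size=1
write(35): buf=[_ 39 35], head=1, tail=0, size=2
write(25): buf=[25 39 35], head=1, tail=1, size=3
read(): buf=[25 _ 35], head=2, tail=1, size=2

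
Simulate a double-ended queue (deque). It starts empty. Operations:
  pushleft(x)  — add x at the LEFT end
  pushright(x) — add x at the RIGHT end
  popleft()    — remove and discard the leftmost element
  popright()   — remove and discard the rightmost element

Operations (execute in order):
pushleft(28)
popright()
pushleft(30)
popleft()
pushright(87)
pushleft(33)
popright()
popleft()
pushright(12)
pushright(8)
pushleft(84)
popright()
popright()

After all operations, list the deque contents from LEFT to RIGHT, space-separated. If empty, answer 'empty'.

Answer: 84

Derivation:
pushleft(28): [28]
popright(): []
pushleft(30): [30]
popleft(): []
pushright(87): [87]
pushleft(33): [33, 87]
popright(): [33]
popleft(): []
pushright(12): [12]
pushright(8): [12, 8]
pushleft(84): [84, 12, 8]
popright(): [84, 12]
popright(): [84]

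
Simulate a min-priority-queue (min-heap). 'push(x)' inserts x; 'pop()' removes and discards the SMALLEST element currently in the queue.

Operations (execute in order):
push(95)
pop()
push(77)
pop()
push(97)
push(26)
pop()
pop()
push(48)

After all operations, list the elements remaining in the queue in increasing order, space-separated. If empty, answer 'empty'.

push(95): heap contents = [95]
pop() → 95: heap contents = []
push(77): heap contents = [77]
pop() → 77: heap contents = []
push(97): heap contents = [97]
push(26): heap contents = [26, 97]
pop() → 26: heap contents = [97]
pop() → 97: heap contents = []
push(48): heap contents = [48]

Answer: 48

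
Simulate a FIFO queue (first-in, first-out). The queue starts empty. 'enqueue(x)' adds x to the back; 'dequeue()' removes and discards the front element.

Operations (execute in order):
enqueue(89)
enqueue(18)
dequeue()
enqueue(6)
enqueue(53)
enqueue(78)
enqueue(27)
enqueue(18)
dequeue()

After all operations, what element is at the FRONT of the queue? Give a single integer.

Answer: 6

Derivation:
enqueue(89): queue = [89]
enqueue(18): queue = [89, 18]
dequeue(): queue = [18]
enqueue(6): queue = [18, 6]
enqueue(53): queue = [18, 6, 53]
enqueue(78): queue = [18, 6, 53, 78]
enqueue(27): queue = [18, 6, 53, 78, 27]
enqueue(18): queue = [18, 6, 53, 78, 27, 18]
dequeue(): queue = [6, 53, 78, 27, 18]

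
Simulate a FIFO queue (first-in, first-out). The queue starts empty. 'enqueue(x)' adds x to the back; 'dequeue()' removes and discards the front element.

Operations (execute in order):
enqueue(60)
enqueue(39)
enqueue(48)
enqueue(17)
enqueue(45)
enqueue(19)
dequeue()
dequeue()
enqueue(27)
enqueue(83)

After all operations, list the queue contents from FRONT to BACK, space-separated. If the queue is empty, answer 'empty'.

enqueue(60): [60]
enqueue(39): [60, 39]
enqueue(48): [60, 39, 48]
enqueue(17): [60, 39, 48, 17]
enqueue(45): [60, 39, 48, 17, 45]
enqueue(19): [60, 39, 48, 17, 45, 19]
dequeue(): [39, 48, 17, 45, 19]
dequeue(): [48, 17, 45, 19]
enqueue(27): [48, 17, 45, 19, 27]
enqueue(83): [48, 17, 45, 19, 27, 83]

Answer: 48 17 45 19 27 83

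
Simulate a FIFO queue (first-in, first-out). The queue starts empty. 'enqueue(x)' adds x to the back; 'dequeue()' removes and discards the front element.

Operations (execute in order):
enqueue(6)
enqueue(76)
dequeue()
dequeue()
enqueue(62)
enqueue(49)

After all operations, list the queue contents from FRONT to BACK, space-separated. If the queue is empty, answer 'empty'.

Answer: 62 49

Derivation:
enqueue(6): [6]
enqueue(76): [6, 76]
dequeue(): [76]
dequeue(): []
enqueue(62): [62]
enqueue(49): [62, 49]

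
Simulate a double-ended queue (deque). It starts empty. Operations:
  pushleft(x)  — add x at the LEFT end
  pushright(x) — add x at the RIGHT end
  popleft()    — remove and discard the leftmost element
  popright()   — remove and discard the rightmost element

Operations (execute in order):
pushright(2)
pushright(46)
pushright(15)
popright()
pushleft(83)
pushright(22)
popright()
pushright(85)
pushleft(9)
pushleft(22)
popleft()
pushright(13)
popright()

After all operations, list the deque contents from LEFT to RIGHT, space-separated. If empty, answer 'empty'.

pushright(2): [2]
pushright(46): [2, 46]
pushright(15): [2, 46, 15]
popright(): [2, 46]
pushleft(83): [83, 2, 46]
pushright(22): [83, 2, 46, 22]
popright(): [83, 2, 46]
pushright(85): [83, 2, 46, 85]
pushleft(9): [9, 83, 2, 46, 85]
pushleft(22): [22, 9, 83, 2, 46, 85]
popleft(): [9, 83, 2, 46, 85]
pushright(13): [9, 83, 2, 46, 85, 13]
popright(): [9, 83, 2, 46, 85]

Answer: 9 83 2 46 85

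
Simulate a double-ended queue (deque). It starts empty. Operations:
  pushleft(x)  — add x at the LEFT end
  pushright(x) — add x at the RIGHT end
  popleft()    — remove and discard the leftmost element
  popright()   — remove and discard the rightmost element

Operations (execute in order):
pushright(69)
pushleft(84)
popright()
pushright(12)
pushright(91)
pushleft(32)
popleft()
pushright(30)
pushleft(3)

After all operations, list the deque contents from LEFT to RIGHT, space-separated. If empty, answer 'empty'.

pushright(69): [69]
pushleft(84): [84, 69]
popright(): [84]
pushright(12): [84, 12]
pushright(91): [84, 12, 91]
pushleft(32): [32, 84, 12, 91]
popleft(): [84, 12, 91]
pushright(30): [84, 12, 91, 30]
pushleft(3): [3, 84, 12, 91, 30]

Answer: 3 84 12 91 30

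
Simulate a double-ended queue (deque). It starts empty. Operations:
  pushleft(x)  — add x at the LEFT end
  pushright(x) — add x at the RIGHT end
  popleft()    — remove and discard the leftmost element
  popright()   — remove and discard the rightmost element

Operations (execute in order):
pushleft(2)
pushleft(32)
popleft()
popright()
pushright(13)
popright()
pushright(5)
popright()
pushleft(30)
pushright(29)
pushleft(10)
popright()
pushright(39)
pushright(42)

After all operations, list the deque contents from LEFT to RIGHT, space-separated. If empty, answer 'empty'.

pushleft(2): [2]
pushleft(32): [32, 2]
popleft(): [2]
popright(): []
pushright(13): [13]
popright(): []
pushright(5): [5]
popright(): []
pushleft(30): [30]
pushright(29): [30, 29]
pushleft(10): [10, 30, 29]
popright(): [10, 30]
pushright(39): [10, 30, 39]
pushright(42): [10, 30, 39, 42]

Answer: 10 30 39 42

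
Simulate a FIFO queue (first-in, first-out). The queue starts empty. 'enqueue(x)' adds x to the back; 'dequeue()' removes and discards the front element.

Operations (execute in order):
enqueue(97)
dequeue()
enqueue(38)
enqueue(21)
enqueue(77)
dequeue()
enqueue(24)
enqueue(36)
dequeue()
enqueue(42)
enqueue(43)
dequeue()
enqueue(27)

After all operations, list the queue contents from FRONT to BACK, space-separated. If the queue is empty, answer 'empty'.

Answer: 24 36 42 43 27

Derivation:
enqueue(97): [97]
dequeue(): []
enqueue(38): [38]
enqueue(21): [38, 21]
enqueue(77): [38, 21, 77]
dequeue(): [21, 77]
enqueue(24): [21, 77, 24]
enqueue(36): [21, 77, 24, 36]
dequeue(): [77, 24, 36]
enqueue(42): [77, 24, 36, 42]
enqueue(43): [77, 24, 36, 42, 43]
dequeue(): [24, 36, 42, 43]
enqueue(27): [24, 36, 42, 43, 27]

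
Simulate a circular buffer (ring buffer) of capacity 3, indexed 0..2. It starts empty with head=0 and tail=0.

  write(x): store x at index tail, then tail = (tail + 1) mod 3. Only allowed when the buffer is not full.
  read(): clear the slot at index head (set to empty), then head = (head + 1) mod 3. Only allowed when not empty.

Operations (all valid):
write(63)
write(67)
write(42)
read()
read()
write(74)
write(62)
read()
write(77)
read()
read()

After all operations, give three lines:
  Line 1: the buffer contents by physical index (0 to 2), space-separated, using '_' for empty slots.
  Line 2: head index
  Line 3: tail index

Answer: _ _ 77
2
0

Derivation:
write(63): buf=[63 _ _], head=0, tail=1, size=1
write(67): buf=[63 67 _], head=0, tail=2, size=2
write(42): buf=[63 67 42], head=0, tail=0, size=3
read(): buf=[_ 67 42], head=1, tail=0, size=2
read(): buf=[_ _ 42], head=2, tail=0, size=1
write(74): buf=[74 _ 42], head=2, tail=1, size=2
write(62): buf=[74 62 42], head=2, tail=2, size=3
read(): buf=[74 62 _], head=0, tail=2, size=2
write(77): buf=[74 62 77], head=0, tail=0, size=3
read(): buf=[_ 62 77], head=1, tail=0, size=2
read(): buf=[_ _ 77], head=2, tail=0, size=1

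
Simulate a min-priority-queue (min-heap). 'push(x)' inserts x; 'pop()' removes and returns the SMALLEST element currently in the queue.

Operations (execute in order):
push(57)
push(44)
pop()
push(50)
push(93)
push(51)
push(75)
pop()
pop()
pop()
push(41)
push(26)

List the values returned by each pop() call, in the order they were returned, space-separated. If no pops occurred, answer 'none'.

push(57): heap contents = [57]
push(44): heap contents = [44, 57]
pop() → 44: heap contents = [57]
push(50): heap contents = [50, 57]
push(93): heap contents = [50, 57, 93]
push(51): heap contents = [50, 51, 57, 93]
push(75): heap contents = [50, 51, 57, 75, 93]
pop() → 50: heap contents = [51, 57, 75, 93]
pop() → 51: heap contents = [57, 75, 93]
pop() → 57: heap contents = [75, 93]
push(41): heap contents = [41, 75, 93]
push(26): heap contents = [26, 41, 75, 93]

Answer: 44 50 51 57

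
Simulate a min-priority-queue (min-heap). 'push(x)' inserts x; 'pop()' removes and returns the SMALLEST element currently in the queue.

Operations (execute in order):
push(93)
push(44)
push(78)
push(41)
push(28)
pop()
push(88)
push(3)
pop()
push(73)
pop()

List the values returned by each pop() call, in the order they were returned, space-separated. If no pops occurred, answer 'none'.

push(93): heap contents = [93]
push(44): heap contents = [44, 93]
push(78): heap contents = [44, 78, 93]
push(41): heap contents = [41, 44, 78, 93]
push(28): heap contents = [28, 41, 44, 78, 93]
pop() → 28: heap contents = [41, 44, 78, 93]
push(88): heap contents = [41, 44, 78, 88, 93]
push(3): heap contents = [3, 41, 44, 78, 88, 93]
pop() → 3: heap contents = [41, 44, 78, 88, 93]
push(73): heap contents = [41, 44, 73, 78, 88, 93]
pop() → 41: heap contents = [44, 73, 78, 88, 93]

Answer: 28 3 41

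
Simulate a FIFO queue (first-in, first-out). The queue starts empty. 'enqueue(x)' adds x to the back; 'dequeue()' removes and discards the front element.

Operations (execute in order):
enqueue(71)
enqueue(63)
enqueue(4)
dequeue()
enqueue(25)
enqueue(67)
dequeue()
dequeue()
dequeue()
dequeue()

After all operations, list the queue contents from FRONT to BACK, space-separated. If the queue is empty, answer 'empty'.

Answer: empty

Derivation:
enqueue(71): [71]
enqueue(63): [71, 63]
enqueue(4): [71, 63, 4]
dequeue(): [63, 4]
enqueue(25): [63, 4, 25]
enqueue(67): [63, 4, 25, 67]
dequeue(): [4, 25, 67]
dequeue(): [25, 67]
dequeue(): [67]
dequeue(): []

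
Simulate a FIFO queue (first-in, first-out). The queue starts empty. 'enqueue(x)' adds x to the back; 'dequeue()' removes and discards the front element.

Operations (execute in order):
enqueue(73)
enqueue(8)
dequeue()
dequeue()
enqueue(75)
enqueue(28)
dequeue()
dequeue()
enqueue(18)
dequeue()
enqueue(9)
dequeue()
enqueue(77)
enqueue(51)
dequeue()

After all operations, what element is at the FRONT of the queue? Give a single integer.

Answer: 51

Derivation:
enqueue(73): queue = [73]
enqueue(8): queue = [73, 8]
dequeue(): queue = [8]
dequeue(): queue = []
enqueue(75): queue = [75]
enqueue(28): queue = [75, 28]
dequeue(): queue = [28]
dequeue(): queue = []
enqueue(18): queue = [18]
dequeue(): queue = []
enqueue(9): queue = [9]
dequeue(): queue = []
enqueue(77): queue = [77]
enqueue(51): queue = [77, 51]
dequeue(): queue = [51]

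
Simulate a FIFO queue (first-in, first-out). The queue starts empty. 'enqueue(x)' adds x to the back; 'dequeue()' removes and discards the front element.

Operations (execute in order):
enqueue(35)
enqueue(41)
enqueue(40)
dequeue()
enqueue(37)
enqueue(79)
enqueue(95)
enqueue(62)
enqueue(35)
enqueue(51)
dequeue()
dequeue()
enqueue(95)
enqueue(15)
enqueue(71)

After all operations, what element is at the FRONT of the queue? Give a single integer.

enqueue(35): queue = [35]
enqueue(41): queue = [35, 41]
enqueue(40): queue = [35, 41, 40]
dequeue(): queue = [41, 40]
enqueue(37): queue = [41, 40, 37]
enqueue(79): queue = [41, 40, 37, 79]
enqueue(95): queue = [41, 40, 37, 79, 95]
enqueue(62): queue = [41, 40, 37, 79, 95, 62]
enqueue(35): queue = [41, 40, 37, 79, 95, 62, 35]
enqueue(51): queue = [41, 40, 37, 79, 95, 62, 35, 51]
dequeue(): queue = [40, 37, 79, 95, 62, 35, 51]
dequeue(): queue = [37, 79, 95, 62, 35, 51]
enqueue(95): queue = [37, 79, 95, 62, 35, 51, 95]
enqueue(15): queue = [37, 79, 95, 62, 35, 51, 95, 15]
enqueue(71): queue = [37, 79, 95, 62, 35, 51, 95, 15, 71]

Answer: 37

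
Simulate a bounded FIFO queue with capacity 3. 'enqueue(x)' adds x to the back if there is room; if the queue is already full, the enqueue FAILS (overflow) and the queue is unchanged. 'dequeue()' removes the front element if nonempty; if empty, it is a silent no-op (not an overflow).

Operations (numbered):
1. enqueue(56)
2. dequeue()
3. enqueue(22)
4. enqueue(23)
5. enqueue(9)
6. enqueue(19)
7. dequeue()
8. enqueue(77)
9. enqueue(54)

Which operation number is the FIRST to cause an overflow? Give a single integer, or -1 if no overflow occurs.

1. enqueue(56): size=1
2. dequeue(): size=0
3. enqueue(22): size=1
4. enqueue(23): size=2
5. enqueue(9): size=3
6. enqueue(19): size=3=cap → OVERFLOW (fail)
7. dequeue(): size=2
8. enqueue(77): size=3
9. enqueue(54): size=3=cap → OVERFLOW (fail)

Answer: 6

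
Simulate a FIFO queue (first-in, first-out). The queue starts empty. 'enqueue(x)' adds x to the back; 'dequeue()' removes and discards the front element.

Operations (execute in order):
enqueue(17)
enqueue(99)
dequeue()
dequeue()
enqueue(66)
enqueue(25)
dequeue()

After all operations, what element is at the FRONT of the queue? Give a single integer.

Answer: 25

Derivation:
enqueue(17): queue = [17]
enqueue(99): queue = [17, 99]
dequeue(): queue = [99]
dequeue(): queue = []
enqueue(66): queue = [66]
enqueue(25): queue = [66, 25]
dequeue(): queue = [25]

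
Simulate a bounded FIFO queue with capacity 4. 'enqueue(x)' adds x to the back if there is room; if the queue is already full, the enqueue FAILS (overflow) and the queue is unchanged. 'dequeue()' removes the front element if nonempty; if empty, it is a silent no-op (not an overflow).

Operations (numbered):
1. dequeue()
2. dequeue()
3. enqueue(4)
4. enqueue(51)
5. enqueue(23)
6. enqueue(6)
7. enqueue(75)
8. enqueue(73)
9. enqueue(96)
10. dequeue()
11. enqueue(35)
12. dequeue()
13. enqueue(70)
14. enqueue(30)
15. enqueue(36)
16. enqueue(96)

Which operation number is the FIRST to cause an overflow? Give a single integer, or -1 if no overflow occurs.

1. dequeue(): empty, no-op, size=0
2. dequeue(): empty, no-op, size=0
3. enqueue(4): size=1
4. enqueue(51): size=2
5. enqueue(23): size=3
6. enqueue(6): size=4
7. enqueue(75): size=4=cap → OVERFLOW (fail)
8. enqueue(73): size=4=cap → OVERFLOW (fail)
9. enqueue(96): size=4=cap → OVERFLOW (fail)
10. dequeue(): size=3
11. enqueue(35): size=4
12. dequeue(): size=3
13. enqueue(70): size=4
14. enqueue(30): size=4=cap → OVERFLOW (fail)
15. enqueue(36): size=4=cap → OVERFLOW (fail)
16. enqueue(96): size=4=cap → OVERFLOW (fail)

Answer: 7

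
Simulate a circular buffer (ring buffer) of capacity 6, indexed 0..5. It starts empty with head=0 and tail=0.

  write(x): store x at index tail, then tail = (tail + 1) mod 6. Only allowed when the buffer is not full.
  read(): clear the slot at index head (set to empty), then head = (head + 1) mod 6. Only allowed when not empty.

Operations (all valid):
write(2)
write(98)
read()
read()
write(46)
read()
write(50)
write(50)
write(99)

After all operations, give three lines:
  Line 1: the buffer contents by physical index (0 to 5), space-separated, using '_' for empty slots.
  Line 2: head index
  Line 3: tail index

write(2): buf=[2 _ _ _ _ _], head=0, tail=1, size=1
write(98): buf=[2 98 _ _ _ _], head=0, tail=2, size=2
read(): buf=[_ 98 _ _ _ _], head=1, tail=2, size=1
read(): buf=[_ _ _ _ _ _], head=2, tail=2, size=0
write(46): buf=[_ _ 46 _ _ _], head=2, tail=3, size=1
read(): buf=[_ _ _ _ _ _], head=3, tail=3, size=0
write(50): buf=[_ _ _ 50 _ _], head=3, tail=4, size=1
write(50): buf=[_ _ _ 50 50 _], head=3, tail=5, size=2
write(99): buf=[_ _ _ 50 50 99], head=3, tail=0, size=3

Answer: _ _ _ 50 50 99
3
0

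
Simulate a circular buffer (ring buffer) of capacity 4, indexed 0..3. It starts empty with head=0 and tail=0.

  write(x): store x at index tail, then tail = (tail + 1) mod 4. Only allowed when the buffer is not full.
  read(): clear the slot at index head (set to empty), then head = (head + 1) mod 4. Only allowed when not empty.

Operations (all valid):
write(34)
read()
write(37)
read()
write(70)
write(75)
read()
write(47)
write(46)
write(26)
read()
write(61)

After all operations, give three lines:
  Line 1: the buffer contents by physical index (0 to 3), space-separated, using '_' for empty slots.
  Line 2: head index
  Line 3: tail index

Answer: 47 46 26 61
0
0

Derivation:
write(34): buf=[34 _ _ _], head=0, tail=1, size=1
read(): buf=[_ _ _ _], head=1, tail=1, size=0
write(37): buf=[_ 37 _ _], head=1, tail=2, size=1
read(): buf=[_ _ _ _], head=2, tail=2, size=0
write(70): buf=[_ _ 70 _], head=2, tail=3, size=1
write(75): buf=[_ _ 70 75], head=2, tail=0, size=2
read(): buf=[_ _ _ 75], head=3, tail=0, size=1
write(47): buf=[47 _ _ 75], head=3, tail=1, size=2
write(46): buf=[47 46 _ 75], head=3, tail=2, size=3
write(26): buf=[47 46 26 75], head=3, tail=3, size=4
read(): buf=[47 46 26 _], head=0, tail=3, size=3
write(61): buf=[47 46 26 61], head=0, tail=0, size=4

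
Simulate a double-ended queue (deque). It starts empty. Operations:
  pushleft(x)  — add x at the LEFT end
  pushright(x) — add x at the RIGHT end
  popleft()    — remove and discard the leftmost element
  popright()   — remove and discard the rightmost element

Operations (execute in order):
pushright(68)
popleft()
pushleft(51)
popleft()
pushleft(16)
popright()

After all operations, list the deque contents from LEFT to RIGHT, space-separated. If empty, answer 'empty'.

pushright(68): [68]
popleft(): []
pushleft(51): [51]
popleft(): []
pushleft(16): [16]
popright(): []

Answer: empty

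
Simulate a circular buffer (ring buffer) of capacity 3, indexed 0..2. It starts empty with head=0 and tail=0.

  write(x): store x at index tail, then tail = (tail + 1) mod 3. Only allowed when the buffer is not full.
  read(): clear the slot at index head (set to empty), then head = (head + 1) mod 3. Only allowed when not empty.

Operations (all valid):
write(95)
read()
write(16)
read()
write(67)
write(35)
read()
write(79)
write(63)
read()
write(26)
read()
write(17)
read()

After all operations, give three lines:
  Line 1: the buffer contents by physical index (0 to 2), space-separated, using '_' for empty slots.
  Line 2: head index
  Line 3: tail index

Answer: 26 17 _
0
2

Derivation:
write(95): buf=[95 _ _], head=0, tail=1, size=1
read(): buf=[_ _ _], head=1, tail=1, size=0
write(16): buf=[_ 16 _], head=1, tail=2, size=1
read(): buf=[_ _ _], head=2, tail=2, size=0
write(67): buf=[_ _ 67], head=2, tail=0, size=1
write(35): buf=[35 _ 67], head=2, tail=1, size=2
read(): buf=[35 _ _], head=0, tail=1, size=1
write(79): buf=[35 79 _], head=0, tail=2, size=2
write(63): buf=[35 79 63], head=0, tail=0, size=3
read(): buf=[_ 79 63], head=1, tail=0, size=2
write(26): buf=[26 79 63], head=1, tail=1, size=3
read(): buf=[26 _ 63], head=2, tail=1, size=2
write(17): buf=[26 17 63], head=2, tail=2, size=3
read(): buf=[26 17 _], head=0, tail=2, size=2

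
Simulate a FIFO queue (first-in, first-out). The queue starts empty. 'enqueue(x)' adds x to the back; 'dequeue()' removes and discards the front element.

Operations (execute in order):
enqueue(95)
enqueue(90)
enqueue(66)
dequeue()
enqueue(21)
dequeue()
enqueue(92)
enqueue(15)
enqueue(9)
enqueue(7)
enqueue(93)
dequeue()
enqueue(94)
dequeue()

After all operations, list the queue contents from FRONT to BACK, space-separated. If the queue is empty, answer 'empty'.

enqueue(95): [95]
enqueue(90): [95, 90]
enqueue(66): [95, 90, 66]
dequeue(): [90, 66]
enqueue(21): [90, 66, 21]
dequeue(): [66, 21]
enqueue(92): [66, 21, 92]
enqueue(15): [66, 21, 92, 15]
enqueue(9): [66, 21, 92, 15, 9]
enqueue(7): [66, 21, 92, 15, 9, 7]
enqueue(93): [66, 21, 92, 15, 9, 7, 93]
dequeue(): [21, 92, 15, 9, 7, 93]
enqueue(94): [21, 92, 15, 9, 7, 93, 94]
dequeue(): [92, 15, 9, 7, 93, 94]

Answer: 92 15 9 7 93 94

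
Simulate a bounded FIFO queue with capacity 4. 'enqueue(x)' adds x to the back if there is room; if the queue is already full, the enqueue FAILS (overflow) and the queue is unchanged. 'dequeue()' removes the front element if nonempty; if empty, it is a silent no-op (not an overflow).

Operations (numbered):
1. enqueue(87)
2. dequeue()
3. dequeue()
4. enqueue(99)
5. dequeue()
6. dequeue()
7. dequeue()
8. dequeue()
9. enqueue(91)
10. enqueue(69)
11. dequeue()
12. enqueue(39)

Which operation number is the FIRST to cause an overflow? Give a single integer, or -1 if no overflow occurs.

1. enqueue(87): size=1
2. dequeue(): size=0
3. dequeue(): empty, no-op, size=0
4. enqueue(99): size=1
5. dequeue(): size=0
6. dequeue(): empty, no-op, size=0
7. dequeue(): empty, no-op, size=0
8. dequeue(): empty, no-op, size=0
9. enqueue(91): size=1
10. enqueue(69): size=2
11. dequeue(): size=1
12. enqueue(39): size=2

Answer: -1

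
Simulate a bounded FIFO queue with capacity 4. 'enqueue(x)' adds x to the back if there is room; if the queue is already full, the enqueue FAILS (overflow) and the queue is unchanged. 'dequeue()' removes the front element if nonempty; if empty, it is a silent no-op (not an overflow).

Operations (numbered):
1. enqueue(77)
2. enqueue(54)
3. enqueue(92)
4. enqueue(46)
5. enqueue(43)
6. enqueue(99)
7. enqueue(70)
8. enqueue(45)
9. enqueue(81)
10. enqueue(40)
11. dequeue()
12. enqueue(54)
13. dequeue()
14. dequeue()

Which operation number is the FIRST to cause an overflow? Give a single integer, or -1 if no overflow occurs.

Answer: 5

Derivation:
1. enqueue(77): size=1
2. enqueue(54): size=2
3. enqueue(92): size=3
4. enqueue(46): size=4
5. enqueue(43): size=4=cap → OVERFLOW (fail)
6. enqueue(99): size=4=cap → OVERFLOW (fail)
7. enqueue(70): size=4=cap → OVERFLOW (fail)
8. enqueue(45): size=4=cap → OVERFLOW (fail)
9. enqueue(81): size=4=cap → OVERFLOW (fail)
10. enqueue(40): size=4=cap → OVERFLOW (fail)
11. dequeue(): size=3
12. enqueue(54): size=4
13. dequeue(): size=3
14. dequeue(): size=2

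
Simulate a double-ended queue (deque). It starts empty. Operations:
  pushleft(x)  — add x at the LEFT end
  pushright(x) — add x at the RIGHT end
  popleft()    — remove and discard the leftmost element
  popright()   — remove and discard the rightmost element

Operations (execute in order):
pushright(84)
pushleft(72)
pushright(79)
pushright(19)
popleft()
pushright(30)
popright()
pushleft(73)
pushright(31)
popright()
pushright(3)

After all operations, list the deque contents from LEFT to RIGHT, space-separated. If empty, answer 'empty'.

pushright(84): [84]
pushleft(72): [72, 84]
pushright(79): [72, 84, 79]
pushright(19): [72, 84, 79, 19]
popleft(): [84, 79, 19]
pushright(30): [84, 79, 19, 30]
popright(): [84, 79, 19]
pushleft(73): [73, 84, 79, 19]
pushright(31): [73, 84, 79, 19, 31]
popright(): [73, 84, 79, 19]
pushright(3): [73, 84, 79, 19, 3]

Answer: 73 84 79 19 3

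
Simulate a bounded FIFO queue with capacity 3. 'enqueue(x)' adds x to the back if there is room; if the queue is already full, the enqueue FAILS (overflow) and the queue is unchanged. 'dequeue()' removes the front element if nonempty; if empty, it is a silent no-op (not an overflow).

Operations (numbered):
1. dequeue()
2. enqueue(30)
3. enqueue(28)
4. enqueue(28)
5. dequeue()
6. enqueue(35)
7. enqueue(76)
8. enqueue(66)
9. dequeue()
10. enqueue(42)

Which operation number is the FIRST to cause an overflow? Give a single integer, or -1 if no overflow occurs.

1. dequeue(): empty, no-op, size=0
2. enqueue(30): size=1
3. enqueue(28): size=2
4. enqueue(28): size=3
5. dequeue(): size=2
6. enqueue(35): size=3
7. enqueue(76): size=3=cap → OVERFLOW (fail)
8. enqueue(66): size=3=cap → OVERFLOW (fail)
9. dequeue(): size=2
10. enqueue(42): size=3

Answer: 7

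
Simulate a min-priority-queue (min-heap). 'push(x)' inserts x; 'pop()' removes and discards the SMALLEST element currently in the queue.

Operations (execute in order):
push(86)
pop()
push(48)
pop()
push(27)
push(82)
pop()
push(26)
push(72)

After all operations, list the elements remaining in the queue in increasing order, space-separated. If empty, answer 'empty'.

Answer: 26 72 82

Derivation:
push(86): heap contents = [86]
pop() → 86: heap contents = []
push(48): heap contents = [48]
pop() → 48: heap contents = []
push(27): heap contents = [27]
push(82): heap contents = [27, 82]
pop() → 27: heap contents = [82]
push(26): heap contents = [26, 82]
push(72): heap contents = [26, 72, 82]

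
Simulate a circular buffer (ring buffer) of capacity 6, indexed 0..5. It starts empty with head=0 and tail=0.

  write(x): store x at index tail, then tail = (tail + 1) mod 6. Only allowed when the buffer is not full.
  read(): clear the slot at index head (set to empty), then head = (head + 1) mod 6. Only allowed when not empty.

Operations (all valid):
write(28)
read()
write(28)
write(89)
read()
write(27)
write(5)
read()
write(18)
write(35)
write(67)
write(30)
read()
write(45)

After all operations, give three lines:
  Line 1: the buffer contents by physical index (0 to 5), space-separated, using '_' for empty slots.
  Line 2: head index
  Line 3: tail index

write(28): buf=[28 _ _ _ _ _], head=0, tail=1, size=1
read(): buf=[_ _ _ _ _ _], head=1, tail=1, size=0
write(28): buf=[_ 28 _ _ _ _], head=1, tail=2, size=1
write(89): buf=[_ 28 89 _ _ _], head=1, tail=3, size=2
read(): buf=[_ _ 89 _ _ _], head=2, tail=3, size=1
write(27): buf=[_ _ 89 27 _ _], head=2, tail=4, size=2
write(5): buf=[_ _ 89 27 5 _], head=2, tail=5, size=3
read(): buf=[_ _ _ 27 5 _], head=3, tail=5, size=2
write(18): buf=[_ _ _ 27 5 18], head=3, tail=0, size=3
write(35): buf=[35 _ _ 27 5 18], head=3, tail=1, size=4
write(67): buf=[35 67 _ 27 5 18], head=3, tail=2, size=5
write(30): buf=[35 67 30 27 5 18], head=3, tail=3, size=6
read(): buf=[35 67 30 _ 5 18], head=4, tail=3, size=5
write(45): buf=[35 67 30 45 5 18], head=4, tail=4, size=6

Answer: 35 67 30 45 5 18
4
4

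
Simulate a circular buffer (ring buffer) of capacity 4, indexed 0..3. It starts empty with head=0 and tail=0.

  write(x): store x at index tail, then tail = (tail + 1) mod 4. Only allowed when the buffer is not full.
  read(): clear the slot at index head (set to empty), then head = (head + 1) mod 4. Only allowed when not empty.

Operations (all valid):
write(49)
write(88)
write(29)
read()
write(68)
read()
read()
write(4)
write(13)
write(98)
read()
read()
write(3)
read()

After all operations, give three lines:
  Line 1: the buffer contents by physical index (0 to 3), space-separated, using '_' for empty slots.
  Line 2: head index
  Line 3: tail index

write(49): buf=[49 _ _ _], head=0, tail=1, size=1
write(88): buf=[49 88 _ _], head=0, tail=2, size=2
write(29): buf=[49 88 29 _], head=0, tail=3, size=3
read(): buf=[_ 88 29 _], head=1, tail=3, size=2
write(68): buf=[_ 88 29 68], head=1, tail=0, size=3
read(): buf=[_ _ 29 68], head=2, tail=0, size=2
read(): buf=[_ _ _ 68], head=3, tail=0, size=1
write(4): buf=[4 _ _ 68], head=3, tail=1, size=2
write(13): buf=[4 13 _ 68], head=3, tail=2, size=3
write(98): buf=[4 13 98 68], head=3, tail=3, size=4
read(): buf=[4 13 98 _], head=0, tail=3, size=3
read(): buf=[_ 13 98 _], head=1, tail=3, size=2
write(3): buf=[_ 13 98 3], head=1, tail=0, size=3
read(): buf=[_ _ 98 3], head=2, tail=0, size=2

Answer: _ _ 98 3
2
0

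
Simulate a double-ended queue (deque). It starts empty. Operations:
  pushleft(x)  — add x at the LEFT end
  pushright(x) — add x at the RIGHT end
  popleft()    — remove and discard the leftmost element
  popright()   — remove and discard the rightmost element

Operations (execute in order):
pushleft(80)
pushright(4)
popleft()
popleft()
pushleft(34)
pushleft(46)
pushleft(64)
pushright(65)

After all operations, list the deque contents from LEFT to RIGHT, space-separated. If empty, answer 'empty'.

Answer: 64 46 34 65

Derivation:
pushleft(80): [80]
pushright(4): [80, 4]
popleft(): [4]
popleft(): []
pushleft(34): [34]
pushleft(46): [46, 34]
pushleft(64): [64, 46, 34]
pushright(65): [64, 46, 34, 65]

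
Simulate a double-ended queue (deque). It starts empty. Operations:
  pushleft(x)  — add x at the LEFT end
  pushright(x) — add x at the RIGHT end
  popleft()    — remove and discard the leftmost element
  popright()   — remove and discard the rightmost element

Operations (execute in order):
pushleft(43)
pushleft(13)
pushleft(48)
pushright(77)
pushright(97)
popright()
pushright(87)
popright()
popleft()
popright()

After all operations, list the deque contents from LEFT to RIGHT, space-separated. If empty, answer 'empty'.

pushleft(43): [43]
pushleft(13): [13, 43]
pushleft(48): [48, 13, 43]
pushright(77): [48, 13, 43, 77]
pushright(97): [48, 13, 43, 77, 97]
popright(): [48, 13, 43, 77]
pushright(87): [48, 13, 43, 77, 87]
popright(): [48, 13, 43, 77]
popleft(): [13, 43, 77]
popright(): [13, 43]

Answer: 13 43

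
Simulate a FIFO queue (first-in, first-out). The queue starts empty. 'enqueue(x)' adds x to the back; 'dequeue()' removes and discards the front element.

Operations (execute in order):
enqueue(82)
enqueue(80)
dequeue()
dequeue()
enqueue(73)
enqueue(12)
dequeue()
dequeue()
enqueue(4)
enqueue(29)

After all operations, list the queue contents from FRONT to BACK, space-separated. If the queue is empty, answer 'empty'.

Answer: 4 29

Derivation:
enqueue(82): [82]
enqueue(80): [82, 80]
dequeue(): [80]
dequeue(): []
enqueue(73): [73]
enqueue(12): [73, 12]
dequeue(): [12]
dequeue(): []
enqueue(4): [4]
enqueue(29): [4, 29]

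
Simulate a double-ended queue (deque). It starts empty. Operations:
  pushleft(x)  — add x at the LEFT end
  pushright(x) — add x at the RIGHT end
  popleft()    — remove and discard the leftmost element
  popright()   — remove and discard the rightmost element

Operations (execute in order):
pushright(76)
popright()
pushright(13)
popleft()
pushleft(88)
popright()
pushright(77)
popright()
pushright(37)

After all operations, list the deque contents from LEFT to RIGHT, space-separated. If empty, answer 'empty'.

pushright(76): [76]
popright(): []
pushright(13): [13]
popleft(): []
pushleft(88): [88]
popright(): []
pushright(77): [77]
popright(): []
pushright(37): [37]

Answer: 37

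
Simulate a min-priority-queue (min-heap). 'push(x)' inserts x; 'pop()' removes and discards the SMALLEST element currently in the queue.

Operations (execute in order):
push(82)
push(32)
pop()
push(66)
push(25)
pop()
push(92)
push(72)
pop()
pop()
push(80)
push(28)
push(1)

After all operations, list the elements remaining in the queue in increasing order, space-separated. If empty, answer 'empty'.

push(82): heap contents = [82]
push(32): heap contents = [32, 82]
pop() → 32: heap contents = [82]
push(66): heap contents = [66, 82]
push(25): heap contents = [25, 66, 82]
pop() → 25: heap contents = [66, 82]
push(92): heap contents = [66, 82, 92]
push(72): heap contents = [66, 72, 82, 92]
pop() → 66: heap contents = [72, 82, 92]
pop() → 72: heap contents = [82, 92]
push(80): heap contents = [80, 82, 92]
push(28): heap contents = [28, 80, 82, 92]
push(1): heap contents = [1, 28, 80, 82, 92]

Answer: 1 28 80 82 92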